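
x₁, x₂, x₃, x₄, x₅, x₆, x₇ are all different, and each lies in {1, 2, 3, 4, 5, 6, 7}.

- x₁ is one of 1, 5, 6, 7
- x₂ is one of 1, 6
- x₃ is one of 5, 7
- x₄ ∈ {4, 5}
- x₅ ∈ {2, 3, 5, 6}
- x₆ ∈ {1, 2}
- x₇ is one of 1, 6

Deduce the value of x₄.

4

The 7 variables together cover exactly {1, 2, 3, 4, 5, 6, 7} — 7 values for 7 variables — and 3 appears only in x₅'s list, so x₅ = 3.
The 6 still-open variables together cover exactly {1, 2, 4, 5, 6, 7} — 6 values for 6 variables — and 2 appears only in x₆'s list, so x₆ = 2.
Among the 5 still-open variables, 4 fits only x₄ (and all 5 values in {1, 4, 5, 6, 7} must be used), so x₄ = 4.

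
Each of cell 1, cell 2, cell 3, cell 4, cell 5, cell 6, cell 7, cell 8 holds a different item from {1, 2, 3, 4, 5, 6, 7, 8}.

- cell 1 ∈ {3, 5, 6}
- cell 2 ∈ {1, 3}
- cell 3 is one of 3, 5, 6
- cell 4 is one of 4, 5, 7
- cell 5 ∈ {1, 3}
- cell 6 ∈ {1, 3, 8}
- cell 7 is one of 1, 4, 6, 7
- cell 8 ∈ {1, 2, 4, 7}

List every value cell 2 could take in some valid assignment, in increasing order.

Among the 8 variables, 2 fits only cell 8 (and all 8 values in {1, 2, 3, 4, 5, 6, 7, 8} must be used), so cell 8 = 2.
The 7 still-open variables together cover exactly {1, 3, 4, 5, 6, 7, 8} — 7 values for 7 variables — and 8 appears only in cell 6's list, so cell 6 = 8.
cell 2 and cell 5 between them cover only {1, 3} — a naked pair. Remove those values from cell 1, cell 3, cell 7.
cell 1 and cell 3 share exactly the 2 values {5, 6}; by pigeonhole those values go to them, so strike 5, 6 from cell 4, cell 7.
No further eliminations apply; cell 2 can still be any of 1, 3.

1, 3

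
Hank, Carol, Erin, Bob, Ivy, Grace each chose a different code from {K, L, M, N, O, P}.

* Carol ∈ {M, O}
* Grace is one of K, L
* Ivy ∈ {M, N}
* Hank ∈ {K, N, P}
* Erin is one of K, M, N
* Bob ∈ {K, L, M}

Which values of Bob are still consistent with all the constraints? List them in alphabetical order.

The 6 variables together cover exactly {K, L, M, N, O, P} — 6 values for 6 variables — and O appears only in Carol's list, so Carol = O.
The 5 still-open variables draw from only 5 values {K, L, M, N, P}, so each is used; only Hank can be P, hence Hank = P.
No further eliminations apply; Bob can still be any of K, L, M.

K, L, M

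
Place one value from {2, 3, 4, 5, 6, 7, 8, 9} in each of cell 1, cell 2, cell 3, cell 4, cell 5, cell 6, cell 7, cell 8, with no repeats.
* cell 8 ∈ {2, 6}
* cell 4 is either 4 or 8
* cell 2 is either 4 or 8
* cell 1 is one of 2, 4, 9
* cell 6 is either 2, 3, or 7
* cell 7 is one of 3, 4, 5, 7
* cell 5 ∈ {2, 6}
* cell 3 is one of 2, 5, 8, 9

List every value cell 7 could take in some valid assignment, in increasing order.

3, 7

The 2 variables cell 2 and cell 4 are confined to {4, 8}, which locks those values in; drop them from cell 1, cell 3, cell 7.
The 2 variables cell 5 and cell 8 are confined to {2, 6}, which locks those values in; drop them from cell 1, cell 3, cell 6.
cell 1 has just one choice, so cell 1 = 9. Eliminate 9 elsewhere: cell 3.
cell 3 has just one choice, so cell 3 = 5. Eliminate 5 elsewhere: cell 7.
No further eliminations apply; cell 7 can still be any of 3, 7.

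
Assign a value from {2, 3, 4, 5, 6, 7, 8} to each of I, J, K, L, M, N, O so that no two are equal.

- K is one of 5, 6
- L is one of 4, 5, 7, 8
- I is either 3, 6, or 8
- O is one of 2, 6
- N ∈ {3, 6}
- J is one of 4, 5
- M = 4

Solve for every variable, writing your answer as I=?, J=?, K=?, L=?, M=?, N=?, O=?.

I=8, J=5, K=6, L=7, M=4, N=3, O=2

M has just one choice, so M = 4. Remove 4 from J, L.
J has just one choice, so J = 5. So K, L can't be 5.
That leaves K = 6. Strike 6 from I, N, O.
N's domain is down to {3}, so N = 3. Eliminate 3 elsewhere: I.
That leaves O = 2.
I has just one choice, so I = 8. Eliminate 8 elsewhere: L.
L has just one choice, so L = 7.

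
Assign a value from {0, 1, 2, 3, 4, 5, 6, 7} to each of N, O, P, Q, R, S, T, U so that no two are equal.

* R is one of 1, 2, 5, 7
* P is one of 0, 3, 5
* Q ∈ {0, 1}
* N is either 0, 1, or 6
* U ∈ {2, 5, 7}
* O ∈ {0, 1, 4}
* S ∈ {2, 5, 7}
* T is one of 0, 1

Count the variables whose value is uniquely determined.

3

The 8 variables draw from only 8 values {0, 1, 2, 3, 4, 5, 6, 7}, so each is used; only P can be 3, hence P = 3.
Among the 7 still-open variables, 4 fits only O (and all 7 values in {0, 1, 2, 4, 5, 6, 7} must be used), so O = 4.
The 6 still-open variables together cover exactly {0, 1, 2, 5, 6, 7} — 6 values for 6 variables — and 6 appears only in N's list, so N = 6.
Q and T share exactly the 2 values {0, 1}; by pigeonhole those values go to them, so strike 0, 1 from R.
Determined: N=6, O=4, P=3. The other variables each still have more than one consistent value. That makes 3.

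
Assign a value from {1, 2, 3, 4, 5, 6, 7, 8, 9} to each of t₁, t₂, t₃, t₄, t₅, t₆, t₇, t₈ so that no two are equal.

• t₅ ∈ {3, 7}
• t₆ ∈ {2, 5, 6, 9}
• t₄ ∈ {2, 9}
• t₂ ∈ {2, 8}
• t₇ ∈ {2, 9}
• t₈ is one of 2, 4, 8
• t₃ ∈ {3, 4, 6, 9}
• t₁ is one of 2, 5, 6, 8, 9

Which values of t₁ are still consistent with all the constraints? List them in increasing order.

The 8 variables together cover exactly {2, 3, 4, 5, 6, 7, 8, 9} — 8 values for 8 variables — and 7 appears only in t₅'s list, so t₅ = 7.
Among the 7 still-open variables, 3 fits only t₃ (and all 7 values in {2, 3, 4, 5, 6, 8, 9} must be used), so t₃ = 3.
The 6 still-open variables draw from only 6 values {2, 4, 5, 6, 8, 9}, so each is used; only t₈ can be 4, hence t₈ = 4.
t₄ and t₇ share exactly the 2 values {2, 9}; by pigeonhole those values go to them, so strike 2, 9 from t₁, t₂, t₆.
t₂ has just one choice, so t₂ = 8. So t₁ can't be 8.
No further eliminations apply; t₁ can still be any of 5, 6.

5, 6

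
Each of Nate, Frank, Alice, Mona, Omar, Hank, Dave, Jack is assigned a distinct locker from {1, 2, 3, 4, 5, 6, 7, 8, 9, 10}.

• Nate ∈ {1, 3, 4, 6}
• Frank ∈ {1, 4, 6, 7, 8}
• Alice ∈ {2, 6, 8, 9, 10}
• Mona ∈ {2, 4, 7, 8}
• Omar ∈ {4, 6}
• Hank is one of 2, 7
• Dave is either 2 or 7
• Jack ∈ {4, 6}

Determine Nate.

3

The 2 variables Omar and Jack are confined to {4, 6}, which locks those values in; drop them from Nate, Frank, Alice, Mona.
Hank and Dave share exactly the 2 values {2, 7}; by pigeonhole those values go to them, so strike 2, 7 from Frank, Alice, Mona.
That leaves Mona = 8. So Frank, Alice can't be 8.
That leaves Frank = 1. Remove 1 from Nate.
So Nate = 3.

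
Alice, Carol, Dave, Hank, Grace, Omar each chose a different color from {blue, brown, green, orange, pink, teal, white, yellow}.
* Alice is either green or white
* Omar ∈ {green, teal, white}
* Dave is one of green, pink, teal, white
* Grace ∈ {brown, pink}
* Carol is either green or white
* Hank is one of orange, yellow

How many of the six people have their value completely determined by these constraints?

3

Alice and Carol share exactly the 2 values {green, white}; by pigeonhole those values go to them, so strike green, white from Dave, Omar.
Omar must be teal (only option left). Eliminate teal elsewhere: Dave.
That leaves Dave = pink. Strike pink from Grace.
Grace must be brown (only option left).
Determined: Dave=pink, Grace=brown, Omar=teal. The other people each still have more than one consistent value. That makes 3.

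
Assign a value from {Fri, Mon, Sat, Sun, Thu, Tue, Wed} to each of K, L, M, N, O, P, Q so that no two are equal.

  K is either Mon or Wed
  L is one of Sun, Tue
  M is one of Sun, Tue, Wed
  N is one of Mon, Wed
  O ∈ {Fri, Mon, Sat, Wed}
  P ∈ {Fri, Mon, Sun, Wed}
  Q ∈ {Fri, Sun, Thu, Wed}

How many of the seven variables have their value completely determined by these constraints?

The 7 variables draw from only 7 values {Fri, Mon, Sat, Sun, Thu, Tue, Wed}, so each is used; only O can be Sat, hence O = Sat.
The 6 still-open variables together cover exactly {Fri, Mon, Sun, Thu, Tue, Wed} — 6 values for 6 variables — and Thu appears only in Q's list, so Q = Thu.
The 5 still-open variables draw from only 5 values {Fri, Mon, Sun, Tue, Wed}, so each is used; only P can be Fri, hence P = Fri.
K and N between them cover only {Mon, Wed} — a naked pair. Remove those values from M.
Determined: O=Sat, P=Fri, Q=Thu. The other variables each still have more than one consistent value. That makes 3.

3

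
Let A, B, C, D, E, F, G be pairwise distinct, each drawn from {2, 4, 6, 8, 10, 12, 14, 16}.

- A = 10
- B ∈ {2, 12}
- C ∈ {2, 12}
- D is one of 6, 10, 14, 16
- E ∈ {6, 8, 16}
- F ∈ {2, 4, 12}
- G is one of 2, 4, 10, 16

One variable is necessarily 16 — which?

A must be 10 (only option left). So D, G can't be 10.
B and C between them cover only {2, 12} — a naked pair. Remove those values from F, G.
F has just one choice, so F = 4. Strike 4 from G.
So 16 goes to G.

G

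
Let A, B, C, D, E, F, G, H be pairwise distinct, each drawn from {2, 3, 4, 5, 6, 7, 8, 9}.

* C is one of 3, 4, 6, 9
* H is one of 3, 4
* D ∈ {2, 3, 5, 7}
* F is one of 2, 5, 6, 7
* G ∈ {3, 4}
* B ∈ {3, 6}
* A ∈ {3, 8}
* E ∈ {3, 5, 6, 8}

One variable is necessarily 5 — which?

E

The 8 variables together cover exactly {2, 3, 4, 5, 6, 7, 8, 9} — 8 values for 8 variables — and 9 appears only in C's list, so C = 9.
G and H between them cover only {3, 4} — a naked pair. Remove those values from A, B, D, E.
A has just one choice, so A = 8. So E can't be 8.
B's domain is down to {6}, so B = 6. So E, F can't be 6.
So 5 goes to E.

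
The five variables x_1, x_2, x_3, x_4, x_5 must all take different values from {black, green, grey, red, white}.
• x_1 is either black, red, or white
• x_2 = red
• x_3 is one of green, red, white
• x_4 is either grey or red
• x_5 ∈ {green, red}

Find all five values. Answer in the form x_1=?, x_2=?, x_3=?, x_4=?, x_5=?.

x_2 has just one choice, so x_2 = red. Strike red from x_1, x_3, x_4, x_5.
x_4's domain is down to {grey}, so x_4 = grey.
x_5's domain is down to {green}, so x_5 = green. Remove green from x_3.
x_3 must be white (only option left). Strike white from x_1.
x_1 must be black (only option left).

x_1=black, x_2=red, x_3=white, x_4=grey, x_5=green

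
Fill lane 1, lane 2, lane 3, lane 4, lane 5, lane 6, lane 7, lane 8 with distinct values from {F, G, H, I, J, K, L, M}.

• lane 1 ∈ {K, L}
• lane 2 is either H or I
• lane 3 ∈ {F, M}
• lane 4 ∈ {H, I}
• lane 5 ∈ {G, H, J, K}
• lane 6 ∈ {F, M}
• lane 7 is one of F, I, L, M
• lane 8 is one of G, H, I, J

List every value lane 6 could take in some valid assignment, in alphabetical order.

lane 2 and lane 4 share exactly the 2 values {H, I}; by pigeonhole those values go to them, so strike H, I from lane 5, lane 7, lane 8.
lane 3 and lane 6 between them cover only {F, M} — a naked pair. Remove those values from lane 7.
lane 7 must be L (only option left). Eliminate L elsewhere: lane 1.
That leaves lane 1 = K. Remove K from lane 5.
No further eliminations apply; lane 6 can still be any of F, M.

F, M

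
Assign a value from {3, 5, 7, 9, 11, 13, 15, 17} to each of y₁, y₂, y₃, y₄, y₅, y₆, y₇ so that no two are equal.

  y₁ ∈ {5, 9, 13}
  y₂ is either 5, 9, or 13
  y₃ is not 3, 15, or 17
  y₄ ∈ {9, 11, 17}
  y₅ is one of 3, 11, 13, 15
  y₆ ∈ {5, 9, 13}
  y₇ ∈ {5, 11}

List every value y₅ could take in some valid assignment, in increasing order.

y₁, y₂, y₆ share exactly the 3 values {5, 9, 13}; by pigeonhole those values go to them, so strike 5, 9, 13 from y₃, y₄, y₅, y₇.
That leaves y₇ = 11. Strike 11 from y₃, y₄, y₅.
That leaves y₃ = 7.
y₄'s domain is down to {17}, so y₄ = 17.
No further eliminations apply; y₅ can still be any of 3, 15.

3, 15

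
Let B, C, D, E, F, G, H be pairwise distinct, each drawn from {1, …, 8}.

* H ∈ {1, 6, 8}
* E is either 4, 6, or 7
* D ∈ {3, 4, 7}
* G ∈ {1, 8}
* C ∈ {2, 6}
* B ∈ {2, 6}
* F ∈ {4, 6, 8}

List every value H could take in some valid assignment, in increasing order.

The 7 variables draw from only 7 values {1, 2, 3, 4, 6, 7, 8}, so each is used; only D can be 3, hence D = 3.
The 6 still-open variables draw from only 6 values {1, 2, 4, 6, 7, 8}, so each is used; only E can be 7, hence E = 7.
The 5 still-open variables draw from only 5 values {1, 2, 4, 6, 8}, so each is used; only F can be 4, hence F = 4.
B and C share exactly the 2 values {2, 6}; by pigeonhole those values go to them, so strike 2, 6 from H.
No further eliminations apply; H can still be any of 1, 8.

1, 8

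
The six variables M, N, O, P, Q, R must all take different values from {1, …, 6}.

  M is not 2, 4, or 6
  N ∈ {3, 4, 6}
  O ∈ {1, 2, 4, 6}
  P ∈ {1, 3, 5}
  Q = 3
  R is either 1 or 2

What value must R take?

2

Q has just one choice, so Q = 3. Remove 3 from M, N, P.
The 2 variables M and P are confined to {1, 5}, which locks those values in; drop them from O, R.
So R = 2.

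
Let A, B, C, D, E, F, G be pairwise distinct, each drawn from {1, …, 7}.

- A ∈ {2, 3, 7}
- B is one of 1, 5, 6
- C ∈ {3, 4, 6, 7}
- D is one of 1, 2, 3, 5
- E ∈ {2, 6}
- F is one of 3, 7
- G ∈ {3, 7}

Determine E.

6

The 7 variables together cover exactly {1, 2, 3, 4, 5, 6, 7} — 7 values for 7 variables — and 4 appears only in C's list, so C = 4.
The 2 variables F and G are confined to {3, 7}, which locks those values in; drop them from A, D.
A's domain is down to {2}, so A = 2. Strike 2 from D, E.
So E = 6.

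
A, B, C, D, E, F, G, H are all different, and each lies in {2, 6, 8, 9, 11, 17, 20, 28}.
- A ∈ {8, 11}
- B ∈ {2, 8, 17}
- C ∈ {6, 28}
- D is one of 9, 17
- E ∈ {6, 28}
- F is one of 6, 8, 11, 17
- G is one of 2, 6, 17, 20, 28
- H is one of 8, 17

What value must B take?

2

Among the 8 variables, 9 fits only D (and all 8 values in {2, 6, 8, 9, 11, 17, 20, 28} must be used), so D = 9.
Among the 7 still-open variables, 20 fits only G (and all 7 values in {2, 6, 8, 11, 17, 20, 28} must be used), so G = 20.
Among the 6 still-open variables, 2 fits only B (and all 6 values in {2, 6, 8, 11, 17, 28} must be used), so B = 2.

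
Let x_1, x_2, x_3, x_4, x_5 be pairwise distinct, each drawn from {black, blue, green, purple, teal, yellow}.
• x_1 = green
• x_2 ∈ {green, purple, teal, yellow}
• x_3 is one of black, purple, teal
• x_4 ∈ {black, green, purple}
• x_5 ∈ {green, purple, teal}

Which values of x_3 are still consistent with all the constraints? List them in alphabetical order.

black, purple, teal

x_1 must be green (only option left). Strike green from x_2, x_4, x_5.
Among the 4 still-open variables, yellow fits only x_2 (and all 4 values in {black, purple, teal, yellow} must be used), so x_2 = yellow.
No further eliminations apply; x_3 can still be any of black, purple, teal.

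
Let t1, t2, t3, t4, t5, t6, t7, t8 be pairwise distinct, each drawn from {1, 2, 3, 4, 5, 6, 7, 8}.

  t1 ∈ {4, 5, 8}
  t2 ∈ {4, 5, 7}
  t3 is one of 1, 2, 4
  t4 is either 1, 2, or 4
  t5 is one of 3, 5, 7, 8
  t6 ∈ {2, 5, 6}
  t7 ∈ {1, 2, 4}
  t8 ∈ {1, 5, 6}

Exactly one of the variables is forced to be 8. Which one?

t1

Among the 8 variables, 3 fits only t5 (and all 8 values in {1, 2, 3, 4, 5, 6, 7, 8} must be used), so t5 = 3.
Among the 7 still-open variables, 7 fits only t2 (and all 7 values in {1, 2, 4, 5, 6, 7, 8} must be used), so t2 = 7.
The 6 still-open variables draw from only 6 values {1, 2, 4, 5, 6, 8}, so each is used; only t1 can be 8, hence t1 = 8.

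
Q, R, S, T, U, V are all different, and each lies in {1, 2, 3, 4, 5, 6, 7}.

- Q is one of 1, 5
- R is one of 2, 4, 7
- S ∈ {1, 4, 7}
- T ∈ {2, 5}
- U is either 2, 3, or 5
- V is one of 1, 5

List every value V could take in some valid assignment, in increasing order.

1, 5

The 6 variables draw from only 6 values {1, 2, 3, 4, 5, 7}, so each is used; only U can be 3, hence U = 3.
Q and V between them cover only {1, 5} — a naked pair. Remove those values from S, T.
T must be 2 (only option left). Eliminate 2 elsewhere: R.
No further eliminations apply; V can still be any of 1, 5.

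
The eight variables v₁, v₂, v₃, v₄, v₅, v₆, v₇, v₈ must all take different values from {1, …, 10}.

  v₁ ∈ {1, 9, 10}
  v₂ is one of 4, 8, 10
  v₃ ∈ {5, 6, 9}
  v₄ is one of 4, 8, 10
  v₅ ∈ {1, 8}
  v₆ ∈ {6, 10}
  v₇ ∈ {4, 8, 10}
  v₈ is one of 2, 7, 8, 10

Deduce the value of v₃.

5

v₂, v₄, v₇ between them cover only {4, 8, 10} — a naked triple. Remove those values from v₁, v₅, v₆, v₈.
v₅ has just one choice, so v₅ = 1. Remove 1 from v₁.
v₆ has just one choice, so v₆ = 6. Remove 6 from v₃.
v₁ has just one choice, so v₁ = 9. So v₃ can't be 9.
So v₃ = 5.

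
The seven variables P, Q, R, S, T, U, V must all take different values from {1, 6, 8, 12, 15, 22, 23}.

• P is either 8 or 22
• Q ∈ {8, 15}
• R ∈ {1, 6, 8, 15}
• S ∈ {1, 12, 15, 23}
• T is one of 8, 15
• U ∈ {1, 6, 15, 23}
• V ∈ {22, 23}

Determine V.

23

The 7 variables together cover exactly {1, 6, 8, 12, 15, 22, 23} — 7 values for 7 variables — and 12 appears only in S's list, so S = 12.
The 2 variables Q and T are confined to {8, 15}, which locks those values in; drop them from P, R, U.
That leaves P = 22. So V can't be 22.
So V = 23.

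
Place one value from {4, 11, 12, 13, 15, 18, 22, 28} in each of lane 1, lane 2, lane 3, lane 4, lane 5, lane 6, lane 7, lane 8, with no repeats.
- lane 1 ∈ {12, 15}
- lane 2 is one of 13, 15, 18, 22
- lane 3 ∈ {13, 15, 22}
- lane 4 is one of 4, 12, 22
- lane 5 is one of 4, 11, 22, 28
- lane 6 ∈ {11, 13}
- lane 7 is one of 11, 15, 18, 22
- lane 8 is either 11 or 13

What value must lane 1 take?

12

Among the 8 variables, 28 fits only lane 5 (and all 8 values in {4, 11, 12, 13, 15, 18, 22, 28} must be used), so lane 5 = 28.
The 7 still-open variables together cover exactly {4, 11, 12, 13, 15, 18, 22} — 7 values for 7 variables — and 4 appears only in lane 4's list, so lane 4 = 4.
The 6 still-open variables together cover exactly {11, 12, 13, 15, 18, 22} — 6 values for 6 variables — and 12 appears only in lane 1's list, so lane 1 = 12.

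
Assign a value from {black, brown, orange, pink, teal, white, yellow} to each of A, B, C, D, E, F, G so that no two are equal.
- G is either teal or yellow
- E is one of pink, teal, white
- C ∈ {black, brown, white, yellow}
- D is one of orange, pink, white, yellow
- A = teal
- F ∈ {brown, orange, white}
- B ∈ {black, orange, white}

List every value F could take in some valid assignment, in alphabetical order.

brown, orange, white

A has just one choice, so A = teal. Strike teal from E, G.
G has just one choice, so G = yellow. Strike yellow from C, D.
No further eliminations apply; F can still be any of brown, orange, white.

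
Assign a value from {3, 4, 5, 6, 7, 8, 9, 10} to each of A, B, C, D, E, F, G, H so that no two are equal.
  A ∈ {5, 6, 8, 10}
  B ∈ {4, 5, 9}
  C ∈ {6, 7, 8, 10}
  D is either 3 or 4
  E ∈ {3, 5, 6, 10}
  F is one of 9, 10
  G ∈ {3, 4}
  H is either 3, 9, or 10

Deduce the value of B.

5

The 8 variables draw from only 8 values {3, 4, 5, 6, 7, 8, 9, 10}, so each is used; only C can be 7, hence C = 7.
The 7 still-open variables together cover exactly {3, 4, 5, 6, 8, 9, 10} — 7 values for 7 variables — and 8 appears only in A's list, so A = 8.
The 6 still-open variables together cover exactly {3, 4, 5, 6, 9, 10} — 6 values for 6 variables — and 6 appears only in E's list, so E = 6.
Among the 5 still-open variables, 5 fits only B (and all 5 values in {3, 4, 5, 9, 10} must be used), so B = 5.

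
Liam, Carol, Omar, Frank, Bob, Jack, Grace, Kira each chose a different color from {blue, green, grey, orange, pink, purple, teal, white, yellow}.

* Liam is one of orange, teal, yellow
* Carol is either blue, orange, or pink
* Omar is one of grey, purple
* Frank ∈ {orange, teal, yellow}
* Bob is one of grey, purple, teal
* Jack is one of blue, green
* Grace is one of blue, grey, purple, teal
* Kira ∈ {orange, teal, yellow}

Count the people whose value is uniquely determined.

Among the 8 variables, green fits only Jack (and all 8 values in {blue, green, grey, orange, pink, purple, teal, yellow} must be used), so Jack = green.
Among the 7 still-open variables, pink fits only Carol (and all 7 values in {blue, grey, orange, pink, purple, teal, yellow} must be used), so Carol = pink.
The 6 still-open variables together cover exactly {blue, grey, orange, purple, teal, yellow} — 6 values for 6 variables — and blue appears only in Grace's list, so Grace = blue.
Liam, Frank, Kira share exactly the 3 values {orange, teal, yellow}; by pigeonhole those values go to them, so strike orange, teal, yellow from Bob.
Determined: Carol=pink, Jack=green, Grace=blue. The other people each still have more than one consistent value. That makes 3.

3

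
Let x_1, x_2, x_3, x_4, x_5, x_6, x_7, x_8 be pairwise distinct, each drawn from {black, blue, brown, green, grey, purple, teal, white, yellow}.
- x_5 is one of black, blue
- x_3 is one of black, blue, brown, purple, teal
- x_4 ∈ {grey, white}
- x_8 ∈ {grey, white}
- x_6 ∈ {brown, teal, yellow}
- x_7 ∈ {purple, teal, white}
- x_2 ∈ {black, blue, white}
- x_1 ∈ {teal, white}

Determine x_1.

Among the 8 variables, yellow fits only x_6 (and all 8 values in {black, blue, brown, grey, purple, teal, white, yellow} must be used), so x_6 = yellow.
Among the 7 still-open variables, brown fits only x_3 (and all 7 values in {black, blue, brown, grey, purple, teal, white} must be used), so x_3 = brown.
The 6 still-open variables draw from only 6 values {black, blue, grey, purple, teal, white}, so each is used; only x_7 can be purple, hence x_7 = purple.
The 5 still-open variables draw from only 5 values {black, blue, grey, teal, white}, so each is used; only x_1 can be teal, hence x_1 = teal.

teal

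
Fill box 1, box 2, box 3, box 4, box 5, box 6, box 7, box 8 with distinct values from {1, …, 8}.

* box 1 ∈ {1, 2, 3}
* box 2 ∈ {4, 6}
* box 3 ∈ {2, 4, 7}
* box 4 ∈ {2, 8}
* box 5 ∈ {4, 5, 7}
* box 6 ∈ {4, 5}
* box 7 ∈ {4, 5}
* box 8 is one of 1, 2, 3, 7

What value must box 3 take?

2

Among the 8 variables, 6 fits only box 2 (and all 8 values in {1, 2, 3, 4, 5, 6, 7, 8} must be used), so box 2 = 6.
The 7 still-open variables together cover exactly {1, 2, 3, 4, 5, 7, 8} — 7 values for 7 variables — and 8 appears only in box 4's list, so box 4 = 8.
box 6 and box 7 between them cover only {4, 5} — a naked pair. Remove those values from box 3, box 5.
That leaves box 5 = 7. So box 3, box 8 can't be 7.
So box 3 = 2.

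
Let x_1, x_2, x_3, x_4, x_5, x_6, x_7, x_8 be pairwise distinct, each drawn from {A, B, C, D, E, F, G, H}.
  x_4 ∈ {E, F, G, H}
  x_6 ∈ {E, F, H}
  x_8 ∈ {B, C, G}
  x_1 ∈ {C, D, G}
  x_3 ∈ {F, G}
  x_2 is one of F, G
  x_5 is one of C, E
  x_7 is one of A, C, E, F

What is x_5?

C

Among the 8 variables, A fits only x_7 (and all 8 values in {A, B, C, D, E, F, G, H} must be used), so x_7 = A.
The 7 still-open variables draw from only 7 values {B, C, D, E, F, G, H}, so each is used; only x_8 can be B, hence x_8 = B.
Among the 6 still-open variables, D fits only x_1 (and all 6 values in {C, D, E, F, G, H} must be used), so x_1 = D.
The 5 still-open variables draw from only 5 values {C, E, F, G, H}, so each is used; only x_5 can be C, hence x_5 = C.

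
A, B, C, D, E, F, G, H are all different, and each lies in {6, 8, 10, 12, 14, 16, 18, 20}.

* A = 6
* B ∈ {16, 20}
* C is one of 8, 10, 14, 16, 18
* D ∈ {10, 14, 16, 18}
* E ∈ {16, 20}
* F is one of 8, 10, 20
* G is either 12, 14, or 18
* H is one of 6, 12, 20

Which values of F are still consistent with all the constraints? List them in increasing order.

A's domain is down to {6}, so A = 6. So H can't be 6.
B and E share exactly the 2 values {16, 20}; by pigeonhole those values go to them, so strike 16, 20 from C, D, F, H.
That leaves H = 12. Remove 12 from G.
No further eliminations apply; F can still be any of 8, 10.

8, 10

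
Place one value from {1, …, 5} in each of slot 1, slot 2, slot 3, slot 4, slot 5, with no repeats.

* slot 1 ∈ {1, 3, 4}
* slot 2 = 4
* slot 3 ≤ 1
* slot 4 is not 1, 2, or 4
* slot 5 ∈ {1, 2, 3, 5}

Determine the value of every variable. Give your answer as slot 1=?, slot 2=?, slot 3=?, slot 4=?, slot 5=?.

slot 2 has just one choice, so slot 2 = 4. Remove 4 from slot 1.
slot 3 must be 1 (only option left). Strike 1 from slot 1, slot 5.
slot 1 must be 3 (only option left). Strike 3 from slot 4, slot 5.
slot 4's domain is down to {5}, so slot 4 = 5. Eliminate 5 elsewhere: slot 5.
slot 5 must be 2 (only option left).

slot 1=3, slot 2=4, slot 3=1, slot 4=5, slot 5=2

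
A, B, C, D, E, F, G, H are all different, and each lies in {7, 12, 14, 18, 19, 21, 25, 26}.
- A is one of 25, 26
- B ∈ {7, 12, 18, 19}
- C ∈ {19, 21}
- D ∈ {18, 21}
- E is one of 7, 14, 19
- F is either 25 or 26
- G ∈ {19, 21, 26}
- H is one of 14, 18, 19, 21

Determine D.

The 8 variables draw from only 8 values {7, 12, 14, 18, 19, 21, 25, 26}, so each is used; only B can be 12, hence B = 12.
Among the 7 still-open variables, 7 fits only E (and all 7 values in {7, 14, 18, 19, 21, 25, 26} must be used), so E = 7.
The 6 still-open variables draw from only 6 values {14, 18, 19, 21, 25, 26}, so each is used; only H can be 14, hence H = 14.
The 5 still-open variables draw from only 5 values {18, 19, 21, 25, 26}, so each is used; only D can be 18, hence D = 18.

18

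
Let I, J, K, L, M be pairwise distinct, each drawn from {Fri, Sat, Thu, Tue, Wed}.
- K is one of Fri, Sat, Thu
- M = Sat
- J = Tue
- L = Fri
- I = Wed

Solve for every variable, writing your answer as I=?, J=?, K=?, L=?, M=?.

I has just one choice, so I = Wed.
J must be Tue (only option left).
L must be Fri (only option left). Strike Fri from K.
M's domain is down to {Sat}, so M = Sat. Eliminate Sat elsewhere: K.
That leaves K = Thu.

I=Wed, J=Tue, K=Thu, L=Fri, M=Sat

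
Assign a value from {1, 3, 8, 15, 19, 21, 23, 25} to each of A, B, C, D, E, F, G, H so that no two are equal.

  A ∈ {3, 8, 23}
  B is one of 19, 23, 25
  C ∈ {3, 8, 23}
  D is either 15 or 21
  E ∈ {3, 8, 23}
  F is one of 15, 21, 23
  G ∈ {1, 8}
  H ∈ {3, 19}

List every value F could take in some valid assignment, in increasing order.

15, 21

Among the 8 variables, 1 fits only G (and all 8 values in {1, 3, 8, 15, 19, 21, 23, 25} must be used), so G = 1.
The 7 still-open variables together cover exactly {3, 8, 15, 19, 21, 23, 25} — 7 values for 7 variables — and 25 appears only in B's list, so B = 25.
Among the 6 still-open variables, 19 fits only H (and all 6 values in {3, 8, 15, 19, 21, 23} must be used), so H = 19.
The 3 variables A, C, E are confined to {3, 8, 23}, which locks those values in; drop them from F.
No further eliminations apply; F can still be any of 15, 21.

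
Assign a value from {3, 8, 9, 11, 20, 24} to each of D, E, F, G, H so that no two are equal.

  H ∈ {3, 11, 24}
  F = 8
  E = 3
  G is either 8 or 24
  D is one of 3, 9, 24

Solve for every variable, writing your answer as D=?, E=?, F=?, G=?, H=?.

D=9, E=3, F=8, G=24, H=11

E's domain is down to {3}, so E = 3. Eliminate 3 elsewhere: D, H.
That leaves F = 8. Strike 8 from G.
G must be 24 (only option left). Eliminate 24 elsewhere: D, H.
H has just one choice, so H = 11.
D has just one choice, so D = 9.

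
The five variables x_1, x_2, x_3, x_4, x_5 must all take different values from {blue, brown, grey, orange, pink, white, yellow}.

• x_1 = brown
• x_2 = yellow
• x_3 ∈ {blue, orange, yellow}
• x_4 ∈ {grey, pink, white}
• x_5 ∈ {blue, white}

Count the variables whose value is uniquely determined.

2

x_1 must be brown (only option left).
x_2 must be yellow (only option left). Remove yellow from x_3.
Determined: x_1=brown, x_2=yellow. The other variables each still have more than one consistent value. That makes 2.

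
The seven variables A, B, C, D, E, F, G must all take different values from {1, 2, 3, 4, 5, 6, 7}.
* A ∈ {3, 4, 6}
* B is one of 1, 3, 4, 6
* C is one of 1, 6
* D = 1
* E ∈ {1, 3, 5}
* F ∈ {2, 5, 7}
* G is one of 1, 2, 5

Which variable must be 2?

D's domain is down to {1}, so D = 1. Remove 1 from B, C, E, G.
C must be 6 (only option left). Remove 6 from A, B.
The 5 still-open variables draw from only 5 values {2, 3, 4, 5, 7}, so each is used; only F can be 7, hence F = 7.
Among the 4 still-open variables, 2 fits only G (and all 4 values in {2, 3, 4, 5} must be used), so G = 2.

G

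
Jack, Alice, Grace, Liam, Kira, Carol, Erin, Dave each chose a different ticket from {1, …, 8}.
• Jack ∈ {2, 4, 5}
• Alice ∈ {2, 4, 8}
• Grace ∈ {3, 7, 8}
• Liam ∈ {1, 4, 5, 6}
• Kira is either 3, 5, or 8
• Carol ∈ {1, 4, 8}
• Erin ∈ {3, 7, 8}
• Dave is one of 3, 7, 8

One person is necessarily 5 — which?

The 8 variables draw from only 8 values {1, 2, 3, 4, 5, 6, 7, 8}, so each is used; only Liam can be 6, hence Liam = 6.
Among the 7 still-open variables, 1 fits only Carol (and all 7 values in {1, 2, 3, 4, 5, 7, 8} must be used), so Carol = 1.
Grace, Erin, Dave between them cover only {3, 7, 8} — a naked triple. Remove those values from Alice, Kira.
So 5 goes to Kira.

Kira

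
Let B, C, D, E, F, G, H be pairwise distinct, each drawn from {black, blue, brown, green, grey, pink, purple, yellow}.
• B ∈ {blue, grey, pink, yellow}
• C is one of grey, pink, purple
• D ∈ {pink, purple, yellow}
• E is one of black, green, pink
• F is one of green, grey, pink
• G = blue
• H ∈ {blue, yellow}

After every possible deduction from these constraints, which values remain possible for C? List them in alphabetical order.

grey, pink, purple

G's domain is down to {blue}, so G = blue. So B, H can't be blue.
H has just one choice, so H = yellow. Eliminate yellow elsewhere: B, D.
The 5 still-open variables draw from only 5 values {black, green, grey, pink, purple}, so each is used; only E can be black, hence E = black.
The 4 still-open variables draw from only 4 values {green, grey, pink, purple}, so each is used; only F can be green, hence F = green.
No further eliminations apply; C can still be any of grey, pink, purple.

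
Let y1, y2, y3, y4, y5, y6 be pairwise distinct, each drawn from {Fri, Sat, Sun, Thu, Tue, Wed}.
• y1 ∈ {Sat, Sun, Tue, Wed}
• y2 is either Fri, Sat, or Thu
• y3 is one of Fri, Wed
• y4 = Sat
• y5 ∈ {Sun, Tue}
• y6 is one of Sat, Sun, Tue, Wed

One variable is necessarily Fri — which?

y3

y4 has just one choice, so y4 = Sat. Strike Sat from y1, y2, y6.
The 5 still-open variables together cover exactly {Fri, Sun, Thu, Tue, Wed} — 5 values for 5 variables — and Thu appears only in y2's list, so y2 = Thu.
The 4 still-open variables together cover exactly {Fri, Sun, Tue, Wed} — 4 values for 4 variables — and Fri appears only in y3's list, so y3 = Fri.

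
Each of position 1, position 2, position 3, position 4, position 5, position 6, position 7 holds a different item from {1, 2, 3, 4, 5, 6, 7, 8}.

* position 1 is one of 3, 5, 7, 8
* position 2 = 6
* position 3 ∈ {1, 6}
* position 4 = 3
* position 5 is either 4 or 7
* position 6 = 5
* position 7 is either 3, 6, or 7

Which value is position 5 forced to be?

position 2 must be 6 (only option left). So position 3, position 7 can't be 6.
That leaves position 3 = 1.
position 4 must be 3 (only option left). Strike 3 from position 1, position 7.
position 6's domain is down to {5}, so position 6 = 5. Eliminate 5 elsewhere: position 1.
position 7 must be 7 (only option left). Remove 7 from position 1, position 5.
So position 5 = 4.

4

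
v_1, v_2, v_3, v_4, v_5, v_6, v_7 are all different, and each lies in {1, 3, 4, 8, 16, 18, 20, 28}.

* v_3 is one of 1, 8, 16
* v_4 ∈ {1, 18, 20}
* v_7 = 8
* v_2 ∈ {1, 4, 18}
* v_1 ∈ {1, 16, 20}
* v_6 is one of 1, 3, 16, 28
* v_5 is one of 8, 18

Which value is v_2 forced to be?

4

v_7's domain is down to {8}, so v_7 = 8. Strike 8 from v_3, v_5.
That leaves v_5 = 18. Eliminate 18 elsewhere: v_2, v_4.
The 3 variables v_1, v_3, v_4 are confined to {1, 16, 20}, which locks those values in; drop them from v_2, v_6.
So v_2 = 4.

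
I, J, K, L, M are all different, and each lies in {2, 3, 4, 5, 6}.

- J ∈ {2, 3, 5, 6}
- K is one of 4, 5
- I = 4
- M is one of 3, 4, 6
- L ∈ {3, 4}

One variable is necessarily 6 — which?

I's domain is down to {4}, so I = 4. Remove 4 from K, L, M.
That leaves K = 5. Eliminate 5 elsewhere: J.
L must be 3 (only option left). Remove 3 from J, M.
So 6 goes to M.

M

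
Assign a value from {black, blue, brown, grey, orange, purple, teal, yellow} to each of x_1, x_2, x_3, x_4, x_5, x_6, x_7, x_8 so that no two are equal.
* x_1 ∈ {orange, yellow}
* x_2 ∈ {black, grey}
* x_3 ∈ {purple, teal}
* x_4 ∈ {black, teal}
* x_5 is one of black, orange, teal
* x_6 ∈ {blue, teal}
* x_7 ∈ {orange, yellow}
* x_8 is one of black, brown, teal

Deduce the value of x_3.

The 8 variables draw from only 8 values {black, blue, brown, grey, orange, purple, teal, yellow}, so each is used; only x_6 can be blue, hence x_6 = blue.
The 7 still-open variables draw from only 7 values {black, brown, grey, orange, purple, teal, yellow}, so each is used; only x_8 can be brown, hence x_8 = brown.
The 6 still-open variables draw from only 6 values {black, grey, orange, purple, teal, yellow}, so each is used; only x_2 can be grey, hence x_2 = grey.
The 5 still-open variables together cover exactly {black, orange, purple, teal, yellow} — 5 values for 5 variables — and purple appears only in x_3's list, so x_3 = purple.

purple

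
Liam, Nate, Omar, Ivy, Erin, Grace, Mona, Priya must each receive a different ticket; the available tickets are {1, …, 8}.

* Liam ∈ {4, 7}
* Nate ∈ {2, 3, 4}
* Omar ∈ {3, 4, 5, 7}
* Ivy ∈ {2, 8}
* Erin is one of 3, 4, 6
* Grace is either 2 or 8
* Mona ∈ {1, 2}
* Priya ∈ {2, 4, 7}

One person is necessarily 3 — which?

The 8 variables together cover exactly {1, 2, 3, 4, 5, 6, 7, 8} — 8 values for 8 variables — and 1 appears only in Mona's list, so Mona = 1.
Among the 7 still-open variables, 5 fits only Omar (and all 7 values in {2, 3, 4, 5, 6, 7, 8} must be used), so Omar = 5.
Among the 6 still-open variables, 6 fits only Erin (and all 6 values in {2, 3, 4, 6, 7, 8} must be used), so Erin = 6.
Among the 5 still-open variables, 3 fits only Nate (and all 5 values in {2, 3, 4, 7, 8} must be used), so Nate = 3.

Nate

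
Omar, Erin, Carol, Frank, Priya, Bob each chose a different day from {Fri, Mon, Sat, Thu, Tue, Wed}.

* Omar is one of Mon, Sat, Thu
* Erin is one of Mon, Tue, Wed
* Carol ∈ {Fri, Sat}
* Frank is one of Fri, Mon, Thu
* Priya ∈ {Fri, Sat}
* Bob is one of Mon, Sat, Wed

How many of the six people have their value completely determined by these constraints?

Among the 6 variables, Tue fits only Erin (and all 6 values in {Fri, Mon, Sat, Thu, Tue, Wed} must be used), so Erin = Tue.
The 5 still-open variables draw from only 5 values {Fri, Mon, Sat, Thu, Wed}, so each is used; only Bob can be Wed, hence Bob = Wed.
Carol and Priya between them cover only {Fri, Sat} — a naked pair. Remove those values from Omar, Frank.
Determined: Erin=Tue, Bob=Wed. The other people each still have more than one consistent value. That makes 2.

2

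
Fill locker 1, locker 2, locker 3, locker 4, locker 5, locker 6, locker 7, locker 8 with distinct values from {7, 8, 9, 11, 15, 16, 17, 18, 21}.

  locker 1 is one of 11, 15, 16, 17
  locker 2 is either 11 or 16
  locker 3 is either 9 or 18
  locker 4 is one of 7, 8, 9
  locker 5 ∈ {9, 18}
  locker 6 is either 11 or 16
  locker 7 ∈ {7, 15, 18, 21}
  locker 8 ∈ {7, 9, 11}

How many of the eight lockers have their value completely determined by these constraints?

locker 2 and locker 6 between them cover only {11, 16} — a naked pair. Remove those values from locker 1, locker 8.
locker 3 and locker 5 between them cover only {9, 18} — a naked pair. Remove those values from locker 4, locker 7, locker 8.
locker 8 has just one choice, so locker 8 = 7. Remove 7 from locker 4, locker 7.
locker 4's domain is down to {8}, so locker 4 = 8.
Determined: locker 4=8, locker 8=7. The other lockers each still have more than one consistent value. That makes 2.

2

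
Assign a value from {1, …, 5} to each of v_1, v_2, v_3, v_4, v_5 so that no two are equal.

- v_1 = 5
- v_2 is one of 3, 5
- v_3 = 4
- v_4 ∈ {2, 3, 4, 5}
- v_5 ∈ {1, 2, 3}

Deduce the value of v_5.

v_1 must be 5 (only option left). Remove 5 from v_2, v_4.
v_2 must be 3 (only option left). Remove 3 from v_4, v_5.
v_3 has just one choice, so v_3 = 4. Eliminate 4 elsewhere: v_4.
That leaves v_4 = 2. Eliminate 2 elsewhere: v_5.
So v_5 = 1.

1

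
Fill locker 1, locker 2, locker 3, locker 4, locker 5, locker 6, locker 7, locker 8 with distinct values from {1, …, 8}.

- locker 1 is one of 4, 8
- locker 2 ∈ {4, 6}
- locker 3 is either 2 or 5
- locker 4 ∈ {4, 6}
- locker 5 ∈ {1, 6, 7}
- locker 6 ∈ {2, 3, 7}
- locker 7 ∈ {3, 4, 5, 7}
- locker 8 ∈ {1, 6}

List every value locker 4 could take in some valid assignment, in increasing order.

4, 6

The 8 variables together cover exactly {1, 2, 3, 4, 5, 6, 7, 8} — 8 values for 8 variables — and 8 appears only in locker 1's list, so locker 1 = 8.
locker 2 and locker 4 between them cover only {4, 6} — a naked pair. Remove those values from locker 5, locker 7, locker 8.
locker 8's domain is down to {1}, so locker 8 = 1. So locker 5 can't be 1.
locker 5's domain is down to {7}, so locker 5 = 7. Eliminate 7 elsewhere: locker 6, locker 7.
No further eliminations apply; locker 4 can still be any of 4, 6.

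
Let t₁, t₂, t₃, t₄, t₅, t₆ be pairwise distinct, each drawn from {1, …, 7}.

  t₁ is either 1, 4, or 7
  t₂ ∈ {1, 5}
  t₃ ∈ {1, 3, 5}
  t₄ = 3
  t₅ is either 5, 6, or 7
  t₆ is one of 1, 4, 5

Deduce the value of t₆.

t₄ has just one choice, so t₄ = 3. So t₃ can't be 3.
Among the 5 still-open variables, 6 fits only t₅ (and all 5 values in {1, 4, 5, 6, 7} must be used), so t₅ = 6.
The 4 still-open variables draw from only 4 values {1, 4, 5, 7}, so each is used; only t₁ can be 7, hence t₁ = 7.
The 3 still-open variables draw from only 3 values {1, 4, 5}, so each is used; only t₆ can be 4, hence t₆ = 4.

4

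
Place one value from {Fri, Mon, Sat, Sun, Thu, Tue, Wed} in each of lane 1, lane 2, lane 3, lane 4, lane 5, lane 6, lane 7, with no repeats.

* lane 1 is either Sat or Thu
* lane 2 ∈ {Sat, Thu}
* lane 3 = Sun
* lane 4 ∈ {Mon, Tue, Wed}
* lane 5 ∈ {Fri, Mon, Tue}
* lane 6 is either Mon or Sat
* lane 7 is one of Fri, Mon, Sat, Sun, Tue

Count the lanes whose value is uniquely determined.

3

lane 3's domain is down to {Sun}, so lane 3 = Sun. Strike Sun from lane 7.
The 6 still-open variables draw from only 6 values {Fri, Mon, Sat, Thu, Tue, Wed}, so each is used; only lane 4 can be Wed, hence lane 4 = Wed.
The 2 variables lane 1 and lane 2 are confined to {Sat, Thu}, which locks those values in; drop them from lane 6, lane 7.
That leaves lane 6 = Mon. Remove Mon from lane 5, lane 7.
Determined: lane 3=Sun, lane 4=Wed, lane 6=Mon. The other lanes each still have more than one consistent value. That makes 3.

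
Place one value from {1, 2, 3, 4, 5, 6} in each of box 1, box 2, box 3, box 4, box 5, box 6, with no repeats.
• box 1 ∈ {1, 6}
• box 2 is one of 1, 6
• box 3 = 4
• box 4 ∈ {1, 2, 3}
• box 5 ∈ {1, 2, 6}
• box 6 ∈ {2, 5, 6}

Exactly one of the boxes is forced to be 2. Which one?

box 3's domain is down to {4}, so box 3 = 4.
The 5 still-open variables together cover exactly {1, 2, 3, 5, 6} — 5 values for 5 variables — and 3 appears only in box 4's list, so box 4 = 3.
The 4 still-open variables together cover exactly {1, 2, 5, 6} — 4 values for 4 variables — and 5 appears only in box 6's list, so box 6 = 5.
The 3 still-open variables draw from only 3 values {1, 2, 6}, so each is used; only box 5 can be 2, hence box 5 = 2.

box 5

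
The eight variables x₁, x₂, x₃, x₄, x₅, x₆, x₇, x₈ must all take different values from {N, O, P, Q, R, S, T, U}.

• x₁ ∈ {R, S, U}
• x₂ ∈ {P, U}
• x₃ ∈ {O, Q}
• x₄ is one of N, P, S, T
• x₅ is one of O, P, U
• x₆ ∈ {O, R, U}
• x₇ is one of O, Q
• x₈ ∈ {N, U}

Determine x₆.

R

Among the 8 variables, T fits only x₄ (and all 8 values in {N, O, P, Q, R, S, T, U} must be used), so x₄ = T.
The 7 still-open variables draw from only 7 values {N, O, P, Q, R, S, U}, so each is used; only x₈ can be N, hence x₈ = N.
The 6 still-open variables draw from only 6 values {O, P, Q, R, S, U}, so each is used; only x₁ can be S, hence x₁ = S.
The 5 still-open variables together cover exactly {O, P, Q, R, U} — 5 values for 5 variables — and R appears only in x₆'s list, so x₆ = R.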